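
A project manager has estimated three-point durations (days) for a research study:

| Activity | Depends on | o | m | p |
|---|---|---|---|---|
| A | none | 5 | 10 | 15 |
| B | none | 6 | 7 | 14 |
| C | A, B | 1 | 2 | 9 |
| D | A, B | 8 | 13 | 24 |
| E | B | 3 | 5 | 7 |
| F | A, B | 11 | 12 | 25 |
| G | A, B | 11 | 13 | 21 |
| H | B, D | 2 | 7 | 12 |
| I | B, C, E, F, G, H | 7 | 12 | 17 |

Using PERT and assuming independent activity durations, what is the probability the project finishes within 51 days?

te_A = (5 + 4·10 + 15)/6 = 60/6 = 10; σ²_A = ((15−5)/6)² = 2.778
te_B = (6 + 4·7 + 14)/6 = 48/6 = 8; σ²_B = ((14−6)/6)² = 1.778
te_C = (1 + 4·2 + 9)/6 = 18/6 = 3; σ²_C = ((9−1)/6)² = 1.778
te_D = (8 + 4·13 + 24)/6 = 84/6 = 14; σ²_D = ((24−8)/6)² = 7.111
te_E = (3 + 4·5 + 7)/6 = 30/6 = 5; σ²_E = ((7−3)/6)² = 0.444
te_F = (11 + 4·12 + 25)/6 = 84/6 = 14; σ²_F = ((25−11)/6)² = 5.444
te_G = (11 + 4·13 + 21)/6 = 84/6 = 14; σ²_G = ((21−11)/6)² = 2.778
te_H = (2 + 4·7 + 12)/6 = 42/6 = 7; σ²_H = ((12−2)/6)² = 2.778
te_I = (7 + 4·12 + 17)/6 = 72/6 = 12; σ²_I = ((17−7)/6)² = 2.778

Forward pass:
ES_A = 0; EF_A = 10
ES_B = 0; EF_B = 8
ES_C = max(EF_A=10, EF_B=8) = 10; EF_C = 10+3 = 13
ES_D = max(EF_A=10, EF_B=8) = 10; EF_D = 10+14 = 24
ES_E = 8; EF_E = 8+5 = 13
ES_F = max(EF_A=10, EF_B=8) = 10; EF_F = 10+14 = 24
ES_G = max(EF_A=10, EF_B=8) = 10; EF_G = 10+14 = 24
ES_H = max(EF_B=8, EF_D=24) = 24; EF_H = 24+7 = 31
ES_I = max(EF_B=8, EF_C=13, EF_E=13, EF_F=24, EF_G=24, EF_H=31) = 31; EF_I = 31+12 = 43
Expected project duration μ = 43 days. Critical path: A → D → H → I.

Variance along critical path = 2.778 + 7.111 + 2.778 + 2.778 = 15.444; σ = √15.444 = 3.930 days.
Z = (51 − 43) / 3.930 = 2.036
P(T ≤ 51) = Φ(2.036) ≈ 0.979

0.979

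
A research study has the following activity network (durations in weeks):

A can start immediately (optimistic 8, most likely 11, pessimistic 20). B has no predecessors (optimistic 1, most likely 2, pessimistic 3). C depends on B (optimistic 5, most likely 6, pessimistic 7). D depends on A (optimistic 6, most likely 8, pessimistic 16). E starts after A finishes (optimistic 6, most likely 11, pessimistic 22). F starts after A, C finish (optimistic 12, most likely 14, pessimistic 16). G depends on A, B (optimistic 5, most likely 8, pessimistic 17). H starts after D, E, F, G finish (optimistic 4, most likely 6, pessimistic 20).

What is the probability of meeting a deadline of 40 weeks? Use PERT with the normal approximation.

0.961

te_A = (8 + 4·11 + 20)/6 = 72/6 = 12; σ²_A = ((20−8)/6)² = 4.000
te_B = (1 + 4·2 + 3)/6 = 12/6 = 2; σ²_B = ((3−1)/6)² = 0.111
te_C = (5 + 4·6 + 7)/6 = 36/6 = 6; σ²_C = ((7−5)/6)² = 0.111
te_D = (6 + 4·8 + 16)/6 = 54/6 = 9; σ²_D = ((16−6)/6)² = 2.778
te_E = (6 + 4·11 + 22)/6 = 72/6 = 12; σ²_E = ((22−6)/6)² = 7.111
te_F = (12 + 4·14 + 16)/6 = 84/6 = 14; σ²_F = ((16−12)/6)² = 0.444
te_G = (5 + 4·8 + 17)/6 = 54/6 = 9; σ²_G = ((17−5)/6)² = 4.000
te_H = (4 + 4·6 + 20)/6 = 48/6 = 8; σ²_H = ((20−4)/6)² = 7.111

Forward pass:
ES_A = 0; EF_A = 12
ES_B = 0; EF_B = 2
ES_C = 2; EF_C = 2+6 = 8
ES_D = 12; EF_D = 12+9 = 21
ES_E = 12; EF_E = 12+12 = 24
ES_F = max(EF_A=12, EF_C=8) = 12; EF_F = 12+14 = 26
ES_G = max(EF_A=12, EF_B=2) = 12; EF_G = 12+9 = 21
ES_H = max(EF_D=21, EF_E=24, EF_F=26, EF_G=21) = 26; EF_H = 26+8 = 34
Expected project duration μ = 34 weeks. Critical path: A → F → H.

Variance along critical path = 4.000 + 0.444 + 7.111 = 11.556; σ = √11.556 = 3.399 weeks.
Z = (40 − 34) / 3.399 = 1.765
P(T ≤ 40) = Φ(1.765) ≈ 0.961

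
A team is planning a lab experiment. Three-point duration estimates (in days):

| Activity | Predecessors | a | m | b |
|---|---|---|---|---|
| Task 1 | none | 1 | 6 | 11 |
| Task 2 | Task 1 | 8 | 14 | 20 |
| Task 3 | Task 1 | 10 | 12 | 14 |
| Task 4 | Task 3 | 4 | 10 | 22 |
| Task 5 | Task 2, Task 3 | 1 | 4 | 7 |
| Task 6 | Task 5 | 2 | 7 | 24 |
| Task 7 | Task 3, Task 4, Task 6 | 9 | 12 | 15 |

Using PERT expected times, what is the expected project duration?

45 days

te_Task 1 = (1 + 4·6 + 11)/6 = 36/6 = 6
te_Task 2 = (8 + 4·14 + 20)/6 = 84/6 = 14
te_Task 3 = (10 + 4·12 + 14)/6 = 72/6 = 12
te_Task 4 = (4 + 4·10 + 22)/6 = 66/6 = 11
te_Task 5 = (1 + 4·4 + 7)/6 = 24/6 = 4
te_Task 6 = (2 + 4·7 + 24)/6 = 54/6 = 9
te_Task 7 = (9 + 4·12 + 15)/6 = 72/6 = 12

Forward pass:
ES_Task 1 = 0; EF_Task 1 = 6
ES_Task 2 = 6; EF_Task 2 = 6+14 = 20
ES_Task 3 = 6; EF_Task 3 = 6+12 = 18
ES_Task 4 = 18; EF_Task 4 = 18+11 = 29
ES_Task 5 = max(EF_Task 2=20, EF_Task 3=18) = 20; EF_Task 5 = 20+4 = 24
ES_Task 6 = 24; EF_Task 6 = 24+9 = 33
ES_Task 7 = max(EF_Task 3=18, EF_Task 4=29, EF_Task 6=33) = 33; EF_Task 7 = 33+12 = 45
Expected project duration μ = 45 days. Critical path: Task 1 → Task 2 → Task 5 → Task 6 → Task 7.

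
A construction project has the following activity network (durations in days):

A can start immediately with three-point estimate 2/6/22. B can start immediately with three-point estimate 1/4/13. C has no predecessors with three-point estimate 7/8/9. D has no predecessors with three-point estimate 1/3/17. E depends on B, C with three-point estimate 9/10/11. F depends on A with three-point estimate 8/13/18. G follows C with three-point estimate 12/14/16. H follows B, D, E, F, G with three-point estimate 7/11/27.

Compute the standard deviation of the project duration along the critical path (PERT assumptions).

3.42 days

te_A = (2 + 4·6 + 22)/6 = 48/6 = 8; σ²_A = ((22−2)/6)² = 11.111
te_B = (1 + 4·4 + 13)/6 = 30/6 = 5; σ²_B = ((13−1)/6)² = 4.000
te_C = (7 + 4·8 + 9)/6 = 48/6 = 8; σ²_C = ((9−7)/6)² = 0.111
te_D = (1 + 4·3 + 17)/6 = 30/6 = 5; σ²_D = ((17−1)/6)² = 7.111
te_E = (9 + 4·10 + 11)/6 = 60/6 = 10; σ²_E = ((11−9)/6)² = 0.111
te_F = (8 + 4·13 + 18)/6 = 78/6 = 13; σ²_F = ((18−8)/6)² = 2.778
te_G = (12 + 4·14 + 16)/6 = 84/6 = 14; σ²_G = ((16−12)/6)² = 0.444
te_H = (7 + 4·11 + 27)/6 = 78/6 = 13; σ²_H = ((27−7)/6)² = 11.111

Forward pass:
ES_A = 0; EF_A = 8
ES_B = 0; EF_B = 5
ES_C = 0; EF_C = 8
ES_D = 0; EF_D = 5
ES_E = max(EF_B=5, EF_C=8) = 8; EF_E = 8+10 = 18
ES_F = 8; EF_F = 8+13 = 21
ES_G = 8; EF_G = 8+14 = 22
ES_H = max(EF_B=5, EF_D=5, EF_E=18, EF_F=21, EF_G=22) = 22; EF_H = 22+13 = 35
Expected project duration μ = 35 days. Critical path: C → G → H.

Variance along critical path = 0.111 + 0.444 + 11.111 = 11.667
σ = √11.667 = 3.416 days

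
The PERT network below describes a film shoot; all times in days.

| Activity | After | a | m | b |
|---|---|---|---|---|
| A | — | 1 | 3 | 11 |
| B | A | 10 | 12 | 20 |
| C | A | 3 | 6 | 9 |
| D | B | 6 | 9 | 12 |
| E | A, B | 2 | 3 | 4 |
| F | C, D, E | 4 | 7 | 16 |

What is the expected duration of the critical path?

34 days

te_A = (1 + 4·3 + 11)/6 = 24/6 = 4
te_B = (10 + 4·12 + 20)/6 = 78/6 = 13
te_C = (3 + 4·6 + 9)/6 = 36/6 = 6
te_D = (6 + 4·9 + 12)/6 = 54/6 = 9
te_E = (2 + 4·3 + 4)/6 = 18/6 = 3
te_F = (4 + 4·7 + 16)/6 = 48/6 = 8

Forward pass:
ES_A = 0; EF_A = 4
ES_B = 4; EF_B = 4+13 = 17
ES_C = 4; EF_C = 4+6 = 10
ES_D = 17; EF_D = 17+9 = 26
ES_E = max(EF_A=4, EF_B=17) = 17; EF_E = 17+3 = 20
ES_F = max(EF_C=10, EF_D=26, EF_E=20) = 26; EF_F = 26+8 = 34
Expected project duration μ = 34 days. Critical path: A → B → D → F.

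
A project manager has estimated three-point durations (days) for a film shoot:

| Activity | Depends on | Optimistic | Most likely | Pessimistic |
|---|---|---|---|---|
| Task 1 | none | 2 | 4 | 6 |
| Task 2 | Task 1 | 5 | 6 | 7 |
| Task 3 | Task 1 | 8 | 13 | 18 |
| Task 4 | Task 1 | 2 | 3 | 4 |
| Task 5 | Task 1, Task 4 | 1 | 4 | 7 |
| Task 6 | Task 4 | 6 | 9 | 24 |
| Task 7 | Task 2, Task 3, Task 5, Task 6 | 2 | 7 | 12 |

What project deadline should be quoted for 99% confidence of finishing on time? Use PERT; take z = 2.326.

33.2 days

te_Task 1 = (2 + 4·4 + 6)/6 = 24/6 = 4; σ²_Task 1 = ((6−2)/6)² = 0.444
te_Task 2 = (5 + 4·6 + 7)/6 = 36/6 = 6; σ²_Task 2 = ((7−5)/6)² = 0.111
te_Task 3 = (8 + 4·13 + 18)/6 = 78/6 = 13; σ²_Task 3 = ((18−8)/6)² = 2.778
te_Task 4 = (2 + 4·3 + 4)/6 = 18/6 = 3; σ²_Task 4 = ((4−2)/6)² = 0.111
te_Task 5 = (1 + 4·4 + 7)/6 = 24/6 = 4; σ²_Task 5 = ((7−1)/6)² = 1.000
te_Task 6 = (6 + 4·9 + 24)/6 = 66/6 = 11; σ²_Task 6 = ((24−6)/6)² = 9.000
te_Task 7 = (2 + 4·7 + 12)/6 = 42/6 = 7; σ²_Task 7 = ((12−2)/6)² = 2.778

Forward pass:
ES_Task 1 = 0; EF_Task 1 = 4
ES_Task 2 = 4; EF_Task 2 = 4+6 = 10
ES_Task 3 = 4; EF_Task 3 = 4+13 = 17
ES_Task 4 = 4; EF_Task 4 = 4+3 = 7
ES_Task 5 = max(EF_Task 1=4, EF_Task 4=7) = 7; EF_Task 5 = 7+4 = 11
ES_Task 6 = 7; EF_Task 6 = 7+11 = 18
ES_Task 7 = max(EF_Task 2=10, EF_Task 3=17, EF_Task 5=11, EF_Task 6=18) = 18; EF_Task 7 = 18+7 = 25
Expected project duration μ = 25 days. Critical path: Task 1 → Task 4 → Task 6 → Task 7.

Variance along critical path = 0.444 + 0.111 + 9.000 + 2.778 = 12.333; σ = 3.512 days.
D = μ + z·σ = 25 + 2.326·3.512 = 33.2 days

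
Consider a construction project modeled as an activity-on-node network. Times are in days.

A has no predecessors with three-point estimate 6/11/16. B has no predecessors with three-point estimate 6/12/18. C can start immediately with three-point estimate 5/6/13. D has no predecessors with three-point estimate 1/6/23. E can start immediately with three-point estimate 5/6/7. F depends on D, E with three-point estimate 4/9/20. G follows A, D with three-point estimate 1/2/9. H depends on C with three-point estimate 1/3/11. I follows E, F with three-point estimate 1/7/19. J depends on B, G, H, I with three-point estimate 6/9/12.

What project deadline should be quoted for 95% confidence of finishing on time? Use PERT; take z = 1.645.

44.1 days

te_A = (6 + 4·11 + 16)/6 = 66/6 = 11; σ²_A = ((16−6)/6)² = 2.778
te_B = (6 + 4·12 + 18)/6 = 72/6 = 12; σ²_B = ((18−6)/6)² = 4.000
te_C = (5 + 4·6 + 13)/6 = 42/6 = 7; σ²_C = ((13−5)/6)² = 1.778
te_D = (1 + 4·6 + 23)/6 = 48/6 = 8; σ²_D = ((23−1)/6)² = 13.444
te_E = (5 + 4·6 + 7)/6 = 36/6 = 6; σ²_E = ((7−5)/6)² = 0.111
te_F = (4 + 4·9 + 20)/6 = 60/6 = 10; σ²_F = ((20−4)/6)² = 7.111
te_G = (1 + 4·2 + 9)/6 = 18/6 = 3; σ²_G = ((9−1)/6)² = 1.778
te_H = (1 + 4·3 + 11)/6 = 24/6 = 4; σ²_H = ((11−1)/6)² = 2.778
te_I = (1 + 4·7 + 19)/6 = 48/6 = 8; σ²_I = ((19−1)/6)² = 9.000
te_J = (6 + 4·9 + 12)/6 = 54/6 = 9; σ²_J = ((12−6)/6)² = 1.000

Forward pass:
ES_A = 0; EF_A = 11
ES_B = 0; EF_B = 12
ES_C = 0; EF_C = 7
ES_D = 0; EF_D = 8
ES_E = 0; EF_E = 6
ES_F = max(EF_D=8, EF_E=6) = 8; EF_F = 8+10 = 18
ES_G = max(EF_A=11, EF_D=8) = 11; EF_G = 11+3 = 14
ES_H = 7; EF_H = 7+4 = 11
ES_I = max(EF_E=6, EF_F=18) = 18; EF_I = 18+8 = 26
ES_J = max(EF_B=12, EF_G=14, EF_H=11, EF_I=26) = 26; EF_J = 26+9 = 35
Expected project duration μ = 35 days. Critical path: D → F → I → J.

Variance along critical path = 13.444 + 7.111 + 9.000 + 1.000 = 30.556; σ = 5.528 days.
D = μ + z·σ = 35 + 1.645·5.528 = 44.1 days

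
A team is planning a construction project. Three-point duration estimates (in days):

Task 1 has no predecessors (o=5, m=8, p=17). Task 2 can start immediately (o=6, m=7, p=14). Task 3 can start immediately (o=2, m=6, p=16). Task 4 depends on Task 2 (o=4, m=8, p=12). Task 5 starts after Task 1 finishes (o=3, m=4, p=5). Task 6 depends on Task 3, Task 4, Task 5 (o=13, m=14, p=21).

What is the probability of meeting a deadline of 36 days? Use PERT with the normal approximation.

te_Task 1 = (5 + 4·8 + 17)/6 = 54/6 = 9; σ²_Task 1 = ((17−5)/6)² = 4.000
te_Task 2 = (6 + 4·7 + 14)/6 = 48/6 = 8; σ²_Task 2 = ((14−6)/6)² = 1.778
te_Task 3 = (2 + 4·6 + 16)/6 = 42/6 = 7; σ²_Task 3 = ((16−2)/6)² = 5.444
te_Task 4 = (4 + 4·8 + 12)/6 = 48/6 = 8; σ²_Task 4 = ((12−4)/6)² = 1.778
te_Task 5 = (3 + 4·4 + 5)/6 = 24/6 = 4; σ²_Task 5 = ((5−3)/6)² = 0.111
te_Task 6 = (13 + 4·14 + 21)/6 = 90/6 = 15; σ²_Task 6 = ((21−13)/6)² = 1.778

Forward pass:
ES_Task 1 = 0; EF_Task 1 = 9
ES_Task 2 = 0; EF_Task 2 = 8
ES_Task 3 = 0; EF_Task 3 = 7
ES_Task 4 = 8; EF_Task 4 = 8+8 = 16
ES_Task 5 = 9; EF_Task 5 = 9+4 = 13
ES_Task 6 = max(EF_Task 3=7, EF_Task 4=16, EF_Task 5=13) = 16; EF_Task 6 = 16+15 = 31
Expected project duration μ = 31 days. Critical path: Task 2 → Task 4 → Task 6.

Variance along critical path = 1.778 + 1.778 + 1.778 = 5.333; σ = √5.333 = 2.309 days.
Z = (36 − 31) / 2.309 = 2.165
P(T ≤ 36) = Φ(2.165) ≈ 0.985

0.985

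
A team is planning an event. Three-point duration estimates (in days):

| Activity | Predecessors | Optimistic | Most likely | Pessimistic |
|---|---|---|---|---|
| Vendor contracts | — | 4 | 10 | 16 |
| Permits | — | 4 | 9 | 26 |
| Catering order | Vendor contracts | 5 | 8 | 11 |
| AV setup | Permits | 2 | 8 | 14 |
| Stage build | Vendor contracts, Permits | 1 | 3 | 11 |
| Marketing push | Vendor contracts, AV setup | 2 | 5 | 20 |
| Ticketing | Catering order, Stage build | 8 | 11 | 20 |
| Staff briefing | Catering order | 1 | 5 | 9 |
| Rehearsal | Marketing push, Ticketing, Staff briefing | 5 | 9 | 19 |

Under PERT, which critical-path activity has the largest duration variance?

Rehearsal

te_Vendor contracts = (4 + 4·10 + 16)/6 = 60/6 = 10; σ²_Vendor contracts = ((16−4)/6)² = 4.000
te_Permits = (4 + 4·9 + 26)/6 = 66/6 = 11; σ²_Permits = ((26−4)/6)² = 13.444
te_Catering order = (5 + 4·8 + 11)/6 = 48/6 = 8; σ²_Catering order = ((11−5)/6)² = 1.000
te_AV setup = (2 + 4·8 + 14)/6 = 48/6 = 8; σ²_AV setup = ((14−2)/6)² = 4.000
te_Stage build = (1 + 4·3 + 11)/6 = 24/6 = 4; σ²_Stage build = ((11−1)/6)² = 2.778
te_Marketing push = (2 + 4·5 + 20)/6 = 42/6 = 7; σ²_Marketing push = ((20−2)/6)² = 9.000
te_Ticketing = (8 + 4·11 + 20)/6 = 72/6 = 12; σ²_Ticketing = ((20−8)/6)² = 4.000
te_Staff briefing = (1 + 4·5 + 9)/6 = 30/6 = 5; σ²_Staff briefing = ((9−1)/6)² = 1.778
te_Rehearsal = (5 + 4·9 + 19)/6 = 60/6 = 10; σ²_Rehearsal = ((19−5)/6)² = 5.444

Forward pass:
ES_Vendor contracts = 0; EF_Vendor contracts = 10
ES_Permits = 0; EF_Permits = 11
ES_Catering order = 10; EF_Catering order = 10+8 = 18
ES_AV setup = 11; EF_AV setup = 11+8 = 19
ES_Stage build = max(EF_Vendor contracts=10, EF_Permits=11) = 11; EF_Stage build = 11+4 = 15
ES_Marketing push = max(EF_Vendor contracts=10, EF_AV setup=19) = 19; EF_Marketing push = 19+7 = 26
ES_Ticketing = max(EF_Catering order=18, EF_Stage build=15) = 18; EF_Ticketing = 18+12 = 30
ES_Staff briefing = 18; EF_Staff briefing = 18+5 = 23
ES_Rehearsal = max(EF_Marketing push=26, EF_Ticketing=30, EF_Staff briefing=23) = 30; EF_Rehearsal = 30+10 = 40
Expected project duration μ = 40 days. Critical path: Vendor contracts → Catering order → Ticketing → Rehearsal.

Variances on critical path: σ²_Vendor contracts=4.000, σ²_Catering order=1.000, σ²_Ticketing=4.000, σ²_Rehearsal=5.444.
Largest is σ²_Rehearsal = 5.444.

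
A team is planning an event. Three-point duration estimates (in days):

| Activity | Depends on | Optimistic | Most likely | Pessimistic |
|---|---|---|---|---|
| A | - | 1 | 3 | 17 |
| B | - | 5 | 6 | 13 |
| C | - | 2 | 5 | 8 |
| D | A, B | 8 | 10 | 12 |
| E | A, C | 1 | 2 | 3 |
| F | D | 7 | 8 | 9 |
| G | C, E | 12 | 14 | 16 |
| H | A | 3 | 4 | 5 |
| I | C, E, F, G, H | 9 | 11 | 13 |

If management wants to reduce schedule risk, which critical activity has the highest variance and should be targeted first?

B

te_A = (1 + 4·3 + 17)/6 = 30/6 = 5; σ²_A = ((17−1)/6)² = 7.111
te_B = (5 + 4·6 + 13)/6 = 42/6 = 7; σ²_B = ((13−5)/6)² = 1.778
te_C = (2 + 4·5 + 8)/6 = 30/6 = 5; σ²_C = ((8−2)/6)² = 1.000
te_D = (8 + 4·10 + 12)/6 = 60/6 = 10; σ²_D = ((12−8)/6)² = 0.444
te_E = (1 + 4·2 + 3)/6 = 12/6 = 2; σ²_E = ((3−1)/6)² = 0.111
te_F = (7 + 4·8 + 9)/6 = 48/6 = 8; σ²_F = ((9−7)/6)² = 0.111
te_G = (12 + 4·14 + 16)/6 = 84/6 = 14; σ²_G = ((16−12)/6)² = 0.444
te_H = (3 + 4·4 + 5)/6 = 24/6 = 4; σ²_H = ((5−3)/6)² = 0.111
te_I = (9 + 4·11 + 13)/6 = 66/6 = 11; σ²_I = ((13−9)/6)² = 0.444

Forward pass:
ES_A = 0; EF_A = 5
ES_B = 0; EF_B = 7
ES_C = 0; EF_C = 5
ES_D = max(EF_A=5, EF_B=7) = 7; EF_D = 7+10 = 17
ES_E = max(EF_A=5, EF_C=5) = 5; EF_E = 5+2 = 7
ES_F = 17; EF_F = 17+8 = 25
ES_G = max(EF_C=5, EF_E=7) = 7; EF_G = 7+14 = 21
ES_H = 5; EF_H = 5+4 = 9
ES_I = max(EF_C=5, EF_E=7, EF_F=25, EF_G=21, EF_H=9) = 25; EF_I = 25+11 = 36
Expected project duration μ = 36 days. Critical path: B → D → F → I.

Variances on critical path: σ²_B=1.778, σ²_D=0.444, σ²_F=0.111, σ²_I=0.444.
Largest is σ²_B = 1.778.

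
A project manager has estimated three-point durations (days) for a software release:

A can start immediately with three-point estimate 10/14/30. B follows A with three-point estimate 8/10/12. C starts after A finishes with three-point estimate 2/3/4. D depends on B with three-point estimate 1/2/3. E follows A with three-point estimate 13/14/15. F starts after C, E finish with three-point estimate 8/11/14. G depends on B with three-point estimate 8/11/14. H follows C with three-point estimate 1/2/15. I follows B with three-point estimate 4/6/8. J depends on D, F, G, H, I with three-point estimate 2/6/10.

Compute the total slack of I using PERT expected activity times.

te_A = (10 + 4·14 + 30)/6 = 96/6 = 16
te_B = (8 + 4·10 + 12)/6 = 60/6 = 10
te_C = (2 + 4·3 + 4)/6 = 18/6 = 3
te_D = (1 + 4·2 + 3)/6 = 12/6 = 2
te_E = (13 + 4·14 + 15)/6 = 84/6 = 14
te_F = (8 + 4·11 + 14)/6 = 66/6 = 11
te_G = (8 + 4·11 + 14)/6 = 66/6 = 11
te_H = (1 + 4·2 + 15)/6 = 24/6 = 4
te_I = (4 + 4·6 + 8)/6 = 36/6 = 6
te_J = (2 + 4·6 + 10)/6 = 36/6 = 6

Forward pass:
ES_A = 0; EF_A = 16
ES_B = 16; EF_B = 16+10 = 26
ES_C = 16; EF_C = 16+3 = 19
ES_D = 26; EF_D = 26+2 = 28
ES_E = 16; EF_E = 16+14 = 30
ES_F = max(EF_C=19, EF_E=30) = 30; EF_F = 30+11 = 41
ES_G = 26; EF_G = 26+11 = 37
ES_H = 19; EF_H = 19+4 = 23
ES_I = 26; EF_I = 26+6 = 32
ES_J = max(EF_D=28, EF_F=41, EF_G=37, EF_H=23, EF_I=32) = 41; EF_J = 41+6 = 47
Expected project duration μ = 47 days. Critical path: A → E → F → J.

Backward pass:
LF_J = 47; LS_J = 47−6 = 41
LF_I = LS_J = 41; LS_I = 41−6 = 35
LF_H = LS_J = 41; LS_H = 41−4 = 37
LF_G = LS_J = 41; LS_G = 41−11 = 30
LF_F = LS_J = 41; LS_F = 41−11 = 30
LF_E = LS_F = 30; LS_E = 30−14 = 16
LF_D = LS_J = 41; LS_D = 41−2 = 39
LF_C = min(LS_F=30, LS_H=37) = 30; LS_C = 30−3 = 27
LF_B = min(LS_D=39, LS_G=30, LS_I=35) = 30; LS_B = 30−10 = 20
LF_A = min(LS_B=20, LS_C=27, LS_E=16) = 16; LS_A = 16−16 = 0
Slack_I = LS_I − ES_I = 35 − 26 = 9

9 days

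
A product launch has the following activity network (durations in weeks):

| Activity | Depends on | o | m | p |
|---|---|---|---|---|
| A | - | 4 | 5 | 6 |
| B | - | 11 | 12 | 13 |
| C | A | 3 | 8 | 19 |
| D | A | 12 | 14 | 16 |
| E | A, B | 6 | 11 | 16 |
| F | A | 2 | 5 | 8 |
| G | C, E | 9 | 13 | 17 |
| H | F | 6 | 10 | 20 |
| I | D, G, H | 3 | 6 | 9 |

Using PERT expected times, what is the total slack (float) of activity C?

te_A = (4 + 4·5 + 6)/6 = 30/6 = 5
te_B = (11 + 4·12 + 13)/6 = 72/6 = 12
te_C = (3 + 4·8 + 19)/6 = 54/6 = 9
te_D = (12 + 4·14 + 16)/6 = 84/6 = 14
te_E = (6 + 4·11 + 16)/6 = 66/6 = 11
te_F = (2 + 4·5 + 8)/6 = 30/6 = 5
te_G = (9 + 4·13 + 17)/6 = 78/6 = 13
te_H = (6 + 4·10 + 20)/6 = 66/6 = 11
te_I = (3 + 4·6 + 9)/6 = 36/6 = 6

Forward pass:
ES_A = 0; EF_A = 5
ES_B = 0; EF_B = 12
ES_C = 5; EF_C = 5+9 = 14
ES_D = 5; EF_D = 5+14 = 19
ES_E = max(EF_A=5, EF_B=12) = 12; EF_E = 12+11 = 23
ES_F = 5; EF_F = 5+5 = 10
ES_G = max(EF_C=14, EF_E=23) = 23; EF_G = 23+13 = 36
ES_H = 10; EF_H = 10+11 = 21
ES_I = max(EF_D=19, EF_G=36, EF_H=21) = 36; EF_I = 36+6 = 42
Expected project duration μ = 42 weeks. Critical path: B → E → G → I.

Backward pass:
LF_I = 42; LS_I = 42−6 = 36
LF_H = LS_I = 36; LS_H = 36−11 = 25
LF_G = LS_I = 36; LS_G = 36−13 = 23
LF_F = LS_H = 25; LS_F = 25−5 = 20
LF_E = LS_G = 23; LS_E = 23−11 = 12
LF_D = LS_I = 36; LS_D = 36−14 = 22
LF_C = LS_G = 23; LS_C = 23−9 = 14
LF_B = LS_E = 12; LS_B = 12−12 = 0
LF_A = min(LS_C=14, LS_D=22, LS_E=12, LS_F=20) = 12; LS_A = 12−5 = 7
Slack_C = LS_C − ES_C = 14 − 5 = 9

9 weeks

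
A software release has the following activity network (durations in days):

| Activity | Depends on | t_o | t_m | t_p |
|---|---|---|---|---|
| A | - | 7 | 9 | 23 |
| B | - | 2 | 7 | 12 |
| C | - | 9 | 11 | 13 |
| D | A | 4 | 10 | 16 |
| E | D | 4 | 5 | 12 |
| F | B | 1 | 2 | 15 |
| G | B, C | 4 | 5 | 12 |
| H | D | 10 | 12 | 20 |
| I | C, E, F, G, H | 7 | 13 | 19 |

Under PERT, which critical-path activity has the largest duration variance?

te_A = (7 + 4·9 + 23)/6 = 66/6 = 11; σ²_A = ((23−7)/6)² = 7.111
te_B = (2 + 4·7 + 12)/6 = 42/6 = 7; σ²_B = ((12−2)/6)² = 2.778
te_C = (9 + 4·11 + 13)/6 = 66/6 = 11; σ²_C = ((13−9)/6)² = 0.444
te_D = (4 + 4·10 + 16)/6 = 60/6 = 10; σ²_D = ((16−4)/6)² = 4.000
te_E = (4 + 4·5 + 12)/6 = 36/6 = 6; σ²_E = ((12−4)/6)² = 1.778
te_F = (1 + 4·2 + 15)/6 = 24/6 = 4; σ²_F = ((15−1)/6)² = 5.444
te_G = (4 + 4·5 + 12)/6 = 36/6 = 6; σ²_G = ((12−4)/6)² = 1.778
te_H = (10 + 4·12 + 20)/6 = 78/6 = 13; σ²_H = ((20−10)/6)² = 2.778
te_I = (7 + 4·13 + 19)/6 = 78/6 = 13; σ²_I = ((19−7)/6)² = 4.000

Forward pass:
ES_A = 0; EF_A = 11
ES_B = 0; EF_B = 7
ES_C = 0; EF_C = 11
ES_D = 11; EF_D = 11+10 = 21
ES_E = 21; EF_E = 21+6 = 27
ES_F = 7; EF_F = 7+4 = 11
ES_G = max(EF_B=7, EF_C=11) = 11; EF_G = 11+6 = 17
ES_H = 21; EF_H = 21+13 = 34
ES_I = max(EF_C=11, EF_E=27, EF_F=11, EF_G=17, EF_H=34) = 34; EF_I = 34+13 = 47
Expected project duration μ = 47 days. Critical path: A → D → H → I.

Variances on critical path: σ²_A=7.111, σ²_D=4.000, σ²_H=2.778, σ²_I=4.000.
Largest is σ²_A = 7.111.

A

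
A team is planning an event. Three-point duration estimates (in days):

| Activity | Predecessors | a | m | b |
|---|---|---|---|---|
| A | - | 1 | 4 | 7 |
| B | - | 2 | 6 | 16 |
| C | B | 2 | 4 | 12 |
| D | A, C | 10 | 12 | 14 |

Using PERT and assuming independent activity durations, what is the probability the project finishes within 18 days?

te_A = (1 + 4·4 + 7)/6 = 24/6 = 4; σ²_A = ((7−1)/6)² = 1.000
te_B = (2 + 4·6 + 16)/6 = 42/6 = 7; σ²_B = ((16−2)/6)² = 5.444
te_C = (2 + 4·4 + 12)/6 = 30/6 = 5; σ²_C = ((12−2)/6)² = 2.778
te_D = (10 + 4·12 + 14)/6 = 72/6 = 12; σ²_D = ((14−10)/6)² = 0.444

Forward pass:
ES_A = 0; EF_A = 4
ES_B = 0; EF_B = 7
ES_C = 7; EF_C = 7+5 = 12
ES_D = max(EF_A=4, EF_C=12) = 12; EF_D = 12+12 = 24
Expected project duration μ = 24 days. Critical path: B → C → D.

Variance along critical path = 5.444 + 2.778 + 0.444 = 8.667; σ = √8.667 = 2.944 days.
Z = (18 − 24) / 2.944 = -2.038
P(T ≤ 18) = Φ(-2.038) ≈ 0.021

0.021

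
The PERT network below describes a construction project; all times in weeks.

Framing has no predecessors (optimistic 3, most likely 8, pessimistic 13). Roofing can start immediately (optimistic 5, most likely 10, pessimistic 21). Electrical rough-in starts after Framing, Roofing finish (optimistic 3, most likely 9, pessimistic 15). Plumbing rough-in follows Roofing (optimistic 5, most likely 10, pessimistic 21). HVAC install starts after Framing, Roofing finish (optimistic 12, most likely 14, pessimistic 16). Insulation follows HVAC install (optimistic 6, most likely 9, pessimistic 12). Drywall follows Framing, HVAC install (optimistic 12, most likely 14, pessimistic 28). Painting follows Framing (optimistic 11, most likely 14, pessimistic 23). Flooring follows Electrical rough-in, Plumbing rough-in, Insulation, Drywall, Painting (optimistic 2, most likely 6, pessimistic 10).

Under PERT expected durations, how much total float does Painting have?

18 weeks

te_Framing = (3 + 4·8 + 13)/6 = 48/6 = 8
te_Roofing = (5 + 4·10 + 21)/6 = 66/6 = 11
te_Electrical rough-in = (3 + 4·9 + 15)/6 = 54/6 = 9
te_Plumbing rough-in = (5 + 4·10 + 21)/6 = 66/6 = 11
te_HVAC install = (12 + 4·14 + 16)/6 = 84/6 = 14
te_Insulation = (6 + 4·9 + 12)/6 = 54/6 = 9
te_Drywall = (12 + 4·14 + 28)/6 = 96/6 = 16
te_Painting = (11 + 4·14 + 23)/6 = 90/6 = 15
te_Flooring = (2 + 4·6 + 10)/6 = 36/6 = 6

Forward pass:
ES_Framing = 0; EF_Framing = 8
ES_Roofing = 0; EF_Roofing = 11
ES_Electrical rough-in = max(EF_Framing=8, EF_Roofing=11) = 11; EF_Electrical rough-in = 11+9 = 20
ES_Plumbing rough-in = 11; EF_Plumbing rough-in = 11+11 = 22
ES_HVAC install = max(EF_Framing=8, EF_Roofing=11) = 11; EF_HVAC install = 11+14 = 25
ES_Insulation = 25; EF_Insulation = 25+9 = 34
ES_Drywall = max(EF_Framing=8, EF_HVAC install=25) = 25; EF_Drywall = 25+16 = 41
ES_Painting = 8; EF_Painting = 8+15 = 23
ES_Flooring = max(EF_Electrical rough-in=20, EF_Plumbing rough-in=22, EF_Insulation=34, EF_Drywall=41, EF_Painting=23) = 41; EF_Flooring = 41+6 = 47
Expected project duration μ = 47 weeks. Critical path: Roofing → HVAC install → Drywall → Flooring.

Backward pass:
LF_Flooring = 47; LS_Flooring = 47−6 = 41
LF_Painting = LS_Flooring = 41; LS_Painting = 41−15 = 26
LF_Drywall = LS_Flooring = 41; LS_Drywall = 41−16 = 25
LF_Insulation = LS_Flooring = 41; LS_Insulation = 41−9 = 32
LF_HVAC install = min(LS_Insulation=32, LS_Drywall=25) = 25; LS_HVAC install = 25−14 = 11
LF_Plumbing rough-in = LS_Flooring = 41; LS_Plumbing rough-in = 41−11 = 30
LF_Electrical rough-in = LS_Flooring = 41; LS_Electrical rough-in = 41−9 = 32
LF_Roofing = min(LS_Electrical rough-in=32, LS_Plumbing rough-in=30, LS_HVAC install=11) = 11; LS_Roofing = 11−11 = 0
LF_Framing = min(LS_Electrical rough-in=32, LS_HVAC install=11, LS_Drywall=25, LS_Painting=26) = 11; LS_Framing = 11−8 = 3
Slack_Painting = LS_Painting − ES_Painting = 26 − 8 = 18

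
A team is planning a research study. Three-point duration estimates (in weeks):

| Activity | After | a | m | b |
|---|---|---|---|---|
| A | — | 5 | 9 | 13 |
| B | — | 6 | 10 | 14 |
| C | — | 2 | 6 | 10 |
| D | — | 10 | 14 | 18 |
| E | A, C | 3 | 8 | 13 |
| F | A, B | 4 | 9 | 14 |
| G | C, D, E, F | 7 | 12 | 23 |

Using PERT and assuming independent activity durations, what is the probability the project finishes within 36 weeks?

0.879

te_A = (5 + 4·9 + 13)/6 = 54/6 = 9; σ²_A = ((13−5)/6)² = 1.778
te_B = (6 + 4·10 + 14)/6 = 60/6 = 10; σ²_B = ((14−6)/6)² = 1.778
te_C = (2 + 4·6 + 10)/6 = 36/6 = 6; σ²_C = ((10−2)/6)² = 1.778
te_D = (10 + 4·14 + 18)/6 = 84/6 = 14; σ²_D = ((18−10)/6)² = 1.778
te_E = (3 + 4·8 + 13)/6 = 48/6 = 8; σ²_E = ((13−3)/6)² = 2.778
te_F = (4 + 4·9 + 14)/6 = 54/6 = 9; σ²_F = ((14−4)/6)² = 2.778
te_G = (7 + 4·12 + 23)/6 = 78/6 = 13; σ²_G = ((23−7)/6)² = 7.111

Forward pass:
ES_A = 0; EF_A = 9
ES_B = 0; EF_B = 10
ES_C = 0; EF_C = 6
ES_D = 0; EF_D = 14
ES_E = max(EF_A=9, EF_C=6) = 9; EF_E = 9+8 = 17
ES_F = max(EF_A=9, EF_B=10) = 10; EF_F = 10+9 = 19
ES_G = max(EF_C=6, EF_D=14, EF_E=17, EF_F=19) = 19; EF_G = 19+13 = 32
Expected project duration μ = 32 weeks. Critical path: B → F → G.

Variance along critical path = 1.778 + 2.778 + 7.111 = 11.667; σ = √11.667 = 3.416 weeks.
Z = (36 − 32) / 3.416 = 1.171
P(T ≤ 36) = Φ(1.171) ≈ 0.879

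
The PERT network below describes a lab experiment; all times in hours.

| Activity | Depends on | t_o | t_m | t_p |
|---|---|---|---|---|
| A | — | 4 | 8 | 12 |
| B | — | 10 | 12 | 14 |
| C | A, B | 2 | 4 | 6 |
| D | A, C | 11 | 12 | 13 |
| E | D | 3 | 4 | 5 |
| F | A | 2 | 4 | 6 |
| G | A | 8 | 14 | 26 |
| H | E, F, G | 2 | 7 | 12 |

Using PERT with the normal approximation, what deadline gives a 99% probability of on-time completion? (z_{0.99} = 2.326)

te_A = (4 + 4·8 + 12)/6 = 48/6 = 8; σ²_A = ((12−4)/6)² = 1.778
te_B = (10 + 4·12 + 14)/6 = 72/6 = 12; σ²_B = ((14−10)/6)² = 0.444
te_C = (2 + 4·4 + 6)/6 = 24/6 = 4; σ²_C = ((6−2)/6)² = 0.444
te_D = (11 + 4·12 + 13)/6 = 72/6 = 12; σ²_D = ((13−11)/6)² = 0.111
te_E = (3 + 4·4 + 5)/6 = 24/6 = 4; σ²_E = ((5−3)/6)² = 0.111
te_F = (2 + 4·4 + 6)/6 = 24/6 = 4; σ²_F = ((6−2)/6)² = 0.444
te_G = (8 + 4·14 + 26)/6 = 90/6 = 15; σ²_G = ((26−8)/6)² = 9.000
te_H = (2 + 4·7 + 12)/6 = 42/6 = 7; σ²_H = ((12−2)/6)² = 2.778

Forward pass:
ES_A = 0; EF_A = 8
ES_B = 0; EF_B = 12
ES_C = max(EF_A=8, EF_B=12) = 12; EF_C = 12+4 = 16
ES_D = max(EF_A=8, EF_C=16) = 16; EF_D = 16+12 = 28
ES_E = 28; EF_E = 28+4 = 32
ES_F = 8; EF_F = 8+4 = 12
ES_G = 8; EF_G = 8+15 = 23
ES_H = max(EF_E=32, EF_F=12, EF_G=23) = 32; EF_H = 32+7 = 39
Expected project duration μ = 39 hours. Critical path: B → C → D → E → H.

Variance along critical path = 0.444 + 0.444 + 0.111 + 0.111 + 2.778 = 3.889; σ = 1.972 hours.
D = μ + z·σ = 39 + 2.326·1.972 = 43.6 hours

43.6 hours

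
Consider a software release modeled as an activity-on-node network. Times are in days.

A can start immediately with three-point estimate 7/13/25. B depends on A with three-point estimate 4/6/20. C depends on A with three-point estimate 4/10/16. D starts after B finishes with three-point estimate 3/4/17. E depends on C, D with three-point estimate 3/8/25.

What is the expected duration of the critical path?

38 days

te_A = (7 + 4·13 + 25)/6 = 84/6 = 14
te_B = (4 + 4·6 + 20)/6 = 48/6 = 8
te_C = (4 + 4·10 + 16)/6 = 60/6 = 10
te_D = (3 + 4·4 + 17)/6 = 36/6 = 6
te_E = (3 + 4·8 + 25)/6 = 60/6 = 10

Forward pass:
ES_A = 0; EF_A = 14
ES_B = 14; EF_B = 14+8 = 22
ES_C = 14; EF_C = 14+10 = 24
ES_D = 22; EF_D = 22+6 = 28
ES_E = max(EF_C=24, EF_D=28) = 28; EF_E = 28+10 = 38
Expected project duration μ = 38 days. Critical path: A → B → D → E.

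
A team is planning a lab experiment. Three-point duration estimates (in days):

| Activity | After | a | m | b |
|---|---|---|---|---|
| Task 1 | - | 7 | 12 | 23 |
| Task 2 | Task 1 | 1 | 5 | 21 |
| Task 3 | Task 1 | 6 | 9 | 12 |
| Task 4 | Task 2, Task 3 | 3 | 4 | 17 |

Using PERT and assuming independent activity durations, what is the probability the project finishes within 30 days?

te_Task 1 = (7 + 4·12 + 23)/6 = 78/6 = 13; σ²_Task 1 = ((23−7)/6)² = 7.111
te_Task 2 = (1 + 4·5 + 21)/6 = 42/6 = 7; σ²_Task 2 = ((21−1)/6)² = 11.111
te_Task 3 = (6 + 4·9 + 12)/6 = 54/6 = 9; σ²_Task 3 = ((12−6)/6)² = 1.000
te_Task 4 = (3 + 4·4 + 17)/6 = 36/6 = 6; σ²_Task 4 = ((17−3)/6)² = 5.444

Forward pass:
ES_Task 1 = 0; EF_Task 1 = 13
ES_Task 2 = 13; EF_Task 2 = 13+7 = 20
ES_Task 3 = 13; EF_Task 3 = 13+9 = 22
ES_Task 4 = max(EF_Task 2=20, EF_Task 3=22) = 22; EF_Task 4 = 22+6 = 28
Expected project duration μ = 28 days. Critical path: Task 1 → Task 3 → Task 4.

Variance along critical path = 7.111 + 1.000 + 5.444 = 13.556; σ = √13.556 = 3.682 days.
Z = (30 − 28) / 3.682 = 0.543
P(T ≤ 30) = Φ(0.543) ≈ 0.707

0.707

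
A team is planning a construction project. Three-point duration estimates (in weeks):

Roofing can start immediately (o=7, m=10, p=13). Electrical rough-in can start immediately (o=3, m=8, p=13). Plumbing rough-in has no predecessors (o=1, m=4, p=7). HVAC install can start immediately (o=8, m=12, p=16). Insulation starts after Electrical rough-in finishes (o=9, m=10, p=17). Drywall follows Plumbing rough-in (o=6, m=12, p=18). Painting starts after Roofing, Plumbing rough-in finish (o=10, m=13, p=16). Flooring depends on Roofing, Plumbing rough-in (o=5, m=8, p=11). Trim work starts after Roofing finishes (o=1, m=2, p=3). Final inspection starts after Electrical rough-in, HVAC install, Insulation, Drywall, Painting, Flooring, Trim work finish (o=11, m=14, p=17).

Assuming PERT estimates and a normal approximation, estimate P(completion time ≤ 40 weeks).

te_Roofing = (7 + 4·10 + 13)/6 = 60/6 = 10; σ²_Roofing = ((13−7)/6)² = 1.000
te_Electrical rough-in = (3 + 4·8 + 13)/6 = 48/6 = 8; σ²_Electrical rough-in = ((13−3)/6)² = 2.778
te_Plumbing rough-in = (1 + 4·4 + 7)/6 = 24/6 = 4; σ²_Plumbing rough-in = ((7−1)/6)² = 1.000
te_HVAC install = (8 + 4·12 + 16)/6 = 72/6 = 12; σ²_HVAC install = ((16−8)/6)² = 1.778
te_Insulation = (9 + 4·10 + 17)/6 = 66/6 = 11; σ²_Insulation = ((17−9)/6)² = 1.778
te_Drywall = (6 + 4·12 + 18)/6 = 72/6 = 12; σ²_Drywall = ((18−6)/6)² = 4.000
te_Painting = (10 + 4·13 + 16)/6 = 78/6 = 13; σ²_Painting = ((16−10)/6)² = 1.000
te_Flooring = (5 + 4·8 + 11)/6 = 48/6 = 8; σ²_Flooring = ((11−5)/6)² = 1.000
te_Trim work = (1 + 4·2 + 3)/6 = 12/6 = 2; σ²_Trim work = ((3−1)/6)² = 0.111
te_Final inspection = (11 + 4·14 + 17)/6 = 84/6 = 14; σ²_Final inspection = ((17−11)/6)² = 1.000

Forward pass:
ES_Roofing = 0; EF_Roofing = 10
ES_Electrical rough-in = 0; EF_Electrical rough-in = 8
ES_Plumbing rough-in = 0; EF_Plumbing rough-in = 4
ES_HVAC install = 0; EF_HVAC install = 12
ES_Insulation = 8; EF_Insulation = 8+11 = 19
ES_Drywall = 4; EF_Drywall = 4+12 = 16
ES_Painting = max(EF_Roofing=10, EF_Plumbing rough-in=4) = 10; EF_Painting = 10+13 = 23
ES_Flooring = max(EF_Roofing=10, EF_Plumbing rough-in=4) = 10; EF_Flooring = 10+8 = 18
ES_Trim work = 10; EF_Trim work = 10+2 = 12
ES_Final inspection = max(EF_Electrical rough-in=8, EF_HVAC install=12, EF_Insulation=19, EF_Drywall=16, EF_Painting=23, EF_Flooring=18, EF_Trim work=12) = 23; EF_Final inspection = 23+14 = 37
Expected project duration μ = 37 weeks. Critical path: Roofing → Painting → Final inspection.

Variance along critical path = 1.000 + 1.000 + 1.000 = 3.000; σ = √3.000 = 1.732 weeks.
Z = (40 − 37) / 1.732 = 1.732
P(T ≤ 40) = Φ(1.732) ≈ 0.958

0.958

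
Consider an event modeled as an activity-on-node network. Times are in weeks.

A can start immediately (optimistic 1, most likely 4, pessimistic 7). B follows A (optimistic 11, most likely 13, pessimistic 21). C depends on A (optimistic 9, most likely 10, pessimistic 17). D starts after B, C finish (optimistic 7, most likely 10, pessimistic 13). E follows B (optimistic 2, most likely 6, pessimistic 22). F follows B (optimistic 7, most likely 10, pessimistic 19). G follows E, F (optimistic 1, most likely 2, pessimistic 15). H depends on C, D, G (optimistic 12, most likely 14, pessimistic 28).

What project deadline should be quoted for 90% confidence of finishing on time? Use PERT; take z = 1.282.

te_A = (1 + 4·4 + 7)/6 = 24/6 = 4; σ²_A = ((7−1)/6)² = 1.000
te_B = (11 + 4·13 + 21)/6 = 84/6 = 14; σ²_B = ((21−11)/6)² = 2.778
te_C = (9 + 4·10 + 17)/6 = 66/6 = 11; σ²_C = ((17−9)/6)² = 1.778
te_D = (7 + 4·10 + 13)/6 = 60/6 = 10; σ²_D = ((13−7)/6)² = 1.000
te_E = (2 + 4·6 + 22)/6 = 48/6 = 8; σ²_E = ((22−2)/6)² = 11.111
te_F = (7 + 4·10 + 19)/6 = 66/6 = 11; σ²_F = ((19−7)/6)² = 4.000
te_G = (1 + 4·2 + 15)/6 = 24/6 = 4; σ²_G = ((15−1)/6)² = 5.444
te_H = (12 + 4·14 + 28)/6 = 96/6 = 16; σ²_H = ((28−12)/6)² = 7.111

Forward pass:
ES_A = 0; EF_A = 4
ES_B = 4; EF_B = 4+14 = 18
ES_C = 4; EF_C = 4+11 = 15
ES_D = max(EF_B=18, EF_C=15) = 18; EF_D = 18+10 = 28
ES_E = 18; EF_E = 18+8 = 26
ES_F = 18; EF_F = 18+11 = 29
ES_G = max(EF_E=26, EF_F=29) = 29; EF_G = 29+4 = 33
ES_H = max(EF_C=15, EF_D=28, EF_G=33) = 33; EF_H = 33+16 = 49
Expected project duration μ = 49 weeks. Critical path: A → B → F → G → H.

Variance along critical path = 1.000 + 2.778 + 4.000 + 5.444 + 7.111 = 20.333; σ = 4.509 weeks.
D = μ + z·σ = 49 + 1.282·4.509 = 54.8 weeks

54.8 weeks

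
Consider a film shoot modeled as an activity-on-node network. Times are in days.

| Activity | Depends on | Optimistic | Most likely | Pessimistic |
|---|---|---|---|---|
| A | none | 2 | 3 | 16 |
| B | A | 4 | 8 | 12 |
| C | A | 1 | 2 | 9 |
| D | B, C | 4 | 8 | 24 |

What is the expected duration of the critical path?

te_A = (2 + 4·3 + 16)/6 = 30/6 = 5
te_B = (4 + 4·8 + 12)/6 = 48/6 = 8
te_C = (1 + 4·2 + 9)/6 = 18/6 = 3
te_D = (4 + 4·8 + 24)/6 = 60/6 = 10

Forward pass:
ES_A = 0; EF_A = 5
ES_B = 5; EF_B = 5+8 = 13
ES_C = 5; EF_C = 5+3 = 8
ES_D = max(EF_B=13, EF_C=8) = 13; EF_D = 13+10 = 23
Expected project duration μ = 23 days. Critical path: A → B → D.

23 days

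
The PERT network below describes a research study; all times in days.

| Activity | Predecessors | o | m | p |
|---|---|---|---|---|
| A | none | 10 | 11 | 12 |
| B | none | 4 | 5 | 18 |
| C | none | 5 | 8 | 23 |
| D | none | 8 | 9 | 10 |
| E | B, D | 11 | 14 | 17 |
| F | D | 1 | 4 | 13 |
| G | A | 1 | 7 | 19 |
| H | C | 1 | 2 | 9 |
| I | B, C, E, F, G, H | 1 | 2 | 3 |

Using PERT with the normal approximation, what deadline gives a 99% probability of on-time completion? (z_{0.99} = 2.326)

te_A = (10 + 4·11 + 12)/6 = 66/6 = 11; σ²_A = ((12−10)/6)² = 0.111
te_B = (4 + 4·5 + 18)/6 = 42/6 = 7; σ²_B = ((18−4)/6)² = 5.444
te_C = (5 + 4·8 + 23)/6 = 60/6 = 10; σ²_C = ((23−5)/6)² = 9.000
te_D = (8 + 4·9 + 10)/6 = 54/6 = 9; σ²_D = ((10−8)/6)² = 0.111
te_E = (11 + 4·14 + 17)/6 = 84/6 = 14; σ²_E = ((17−11)/6)² = 1.000
te_F = (1 + 4·4 + 13)/6 = 30/6 = 5; σ²_F = ((13−1)/6)² = 4.000
te_G = (1 + 4·7 + 19)/6 = 48/6 = 8; σ²_G = ((19−1)/6)² = 9.000
te_H = (1 + 4·2 + 9)/6 = 18/6 = 3; σ²_H = ((9−1)/6)² = 1.778
te_I = (1 + 4·2 + 3)/6 = 12/6 = 2; σ²_I = ((3−1)/6)² = 0.111

Forward pass:
ES_A = 0; EF_A = 11
ES_B = 0; EF_B = 7
ES_C = 0; EF_C = 10
ES_D = 0; EF_D = 9
ES_E = max(EF_B=7, EF_D=9) = 9; EF_E = 9+14 = 23
ES_F = 9; EF_F = 9+5 = 14
ES_G = 11; EF_G = 11+8 = 19
ES_H = 10; EF_H = 10+3 = 13
ES_I = max(EF_B=7, EF_C=10, EF_E=23, EF_F=14, EF_G=19, EF_H=13) = 23; EF_I = 23+2 = 25
Expected project duration μ = 25 days. Critical path: D → E → I.

Variance along critical path = 0.111 + 1.000 + 0.111 = 1.222; σ = 1.106 days.
D = μ + z·σ = 25 + 2.326·1.106 = 27.6 days

27.6 days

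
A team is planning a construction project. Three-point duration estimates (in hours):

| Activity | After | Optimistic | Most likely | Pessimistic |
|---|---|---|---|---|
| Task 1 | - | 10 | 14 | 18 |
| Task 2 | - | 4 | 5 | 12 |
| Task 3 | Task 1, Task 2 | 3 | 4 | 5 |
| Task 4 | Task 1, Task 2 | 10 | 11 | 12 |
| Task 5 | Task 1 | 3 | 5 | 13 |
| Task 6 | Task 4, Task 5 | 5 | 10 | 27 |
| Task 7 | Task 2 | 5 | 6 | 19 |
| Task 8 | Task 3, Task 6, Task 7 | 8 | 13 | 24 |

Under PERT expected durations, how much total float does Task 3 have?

19 hours

te_Task 1 = (10 + 4·14 + 18)/6 = 84/6 = 14
te_Task 2 = (4 + 4·5 + 12)/6 = 36/6 = 6
te_Task 3 = (3 + 4·4 + 5)/6 = 24/6 = 4
te_Task 4 = (10 + 4·11 + 12)/6 = 66/6 = 11
te_Task 5 = (3 + 4·5 + 13)/6 = 36/6 = 6
te_Task 6 = (5 + 4·10 + 27)/6 = 72/6 = 12
te_Task 7 = (5 + 4·6 + 19)/6 = 48/6 = 8
te_Task 8 = (8 + 4·13 + 24)/6 = 84/6 = 14

Forward pass:
ES_Task 1 = 0; EF_Task 1 = 14
ES_Task 2 = 0; EF_Task 2 = 6
ES_Task 3 = max(EF_Task 1=14, EF_Task 2=6) = 14; EF_Task 3 = 14+4 = 18
ES_Task 4 = max(EF_Task 1=14, EF_Task 2=6) = 14; EF_Task 4 = 14+11 = 25
ES_Task 5 = 14; EF_Task 5 = 14+6 = 20
ES_Task 6 = max(EF_Task 4=25, EF_Task 5=20) = 25; EF_Task 6 = 25+12 = 37
ES_Task 7 = 6; EF_Task 7 = 6+8 = 14
ES_Task 8 = max(EF_Task 3=18, EF_Task 6=37, EF_Task 7=14) = 37; EF_Task 8 = 37+14 = 51
Expected project duration μ = 51 hours. Critical path: Task 1 → Task 4 → Task 6 → Task 8.

Backward pass:
LF_Task 8 = 51; LS_Task 8 = 51−14 = 37
LF_Task 7 = LS_Task 8 = 37; LS_Task 7 = 37−8 = 29
LF_Task 6 = LS_Task 8 = 37; LS_Task 6 = 37−12 = 25
LF_Task 5 = LS_Task 6 = 25; LS_Task 5 = 25−6 = 19
LF_Task 4 = LS_Task 6 = 25; LS_Task 4 = 25−11 = 14
LF_Task 3 = LS_Task 8 = 37; LS_Task 3 = 37−4 = 33
LF_Task 2 = min(LS_Task 3=33, LS_Task 4=14, LS_Task 7=29) = 14; LS_Task 2 = 14−6 = 8
LF_Task 1 = min(LS_Task 3=33, LS_Task 4=14, LS_Task 5=19) = 14; LS_Task 1 = 14−14 = 0
Slack_Task 3 = LS_Task 3 − ES_Task 3 = 33 − 14 = 19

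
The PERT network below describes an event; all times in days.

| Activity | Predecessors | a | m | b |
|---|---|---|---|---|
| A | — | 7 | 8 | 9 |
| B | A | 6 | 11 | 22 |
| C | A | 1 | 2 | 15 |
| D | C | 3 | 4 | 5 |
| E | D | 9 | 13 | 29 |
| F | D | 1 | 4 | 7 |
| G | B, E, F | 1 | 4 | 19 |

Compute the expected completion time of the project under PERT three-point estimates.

37 days

te_A = (7 + 4·8 + 9)/6 = 48/6 = 8
te_B = (6 + 4·11 + 22)/6 = 72/6 = 12
te_C = (1 + 4·2 + 15)/6 = 24/6 = 4
te_D = (3 + 4·4 + 5)/6 = 24/6 = 4
te_E = (9 + 4·13 + 29)/6 = 90/6 = 15
te_F = (1 + 4·4 + 7)/6 = 24/6 = 4
te_G = (1 + 4·4 + 19)/6 = 36/6 = 6

Forward pass:
ES_A = 0; EF_A = 8
ES_B = 8; EF_B = 8+12 = 20
ES_C = 8; EF_C = 8+4 = 12
ES_D = 12; EF_D = 12+4 = 16
ES_E = 16; EF_E = 16+15 = 31
ES_F = 16; EF_F = 16+4 = 20
ES_G = max(EF_B=20, EF_E=31, EF_F=20) = 31; EF_G = 31+6 = 37
Expected project duration μ = 37 days. Critical path: A → C → D → E → G.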